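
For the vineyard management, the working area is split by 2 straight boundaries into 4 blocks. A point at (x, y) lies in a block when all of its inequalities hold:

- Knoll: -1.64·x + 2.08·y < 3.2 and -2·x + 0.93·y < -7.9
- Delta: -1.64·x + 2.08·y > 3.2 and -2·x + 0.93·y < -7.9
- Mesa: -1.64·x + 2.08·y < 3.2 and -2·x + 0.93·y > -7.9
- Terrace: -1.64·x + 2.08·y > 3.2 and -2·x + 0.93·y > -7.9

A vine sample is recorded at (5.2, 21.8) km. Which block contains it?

Terrace

-1.64·5.2 + 2.08·21.8 = 36.816, which is > 3.2
-2·5.2 + 0.93·21.8 = 9.874, which is > -7.9
This sign pattern matches Terrace.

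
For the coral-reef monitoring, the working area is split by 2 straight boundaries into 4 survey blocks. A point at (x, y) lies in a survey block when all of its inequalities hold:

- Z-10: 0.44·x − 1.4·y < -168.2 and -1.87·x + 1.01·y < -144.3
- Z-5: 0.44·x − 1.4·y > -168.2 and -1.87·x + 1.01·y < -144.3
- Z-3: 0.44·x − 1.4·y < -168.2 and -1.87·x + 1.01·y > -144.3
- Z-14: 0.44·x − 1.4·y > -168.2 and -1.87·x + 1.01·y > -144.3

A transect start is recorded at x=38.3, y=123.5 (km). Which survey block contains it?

Z-14

0.44·38.3 − 1.4·123.5 = -156.048, which is > -168.2
-1.87·38.3 + 1.01·123.5 = 53.114, which is > -144.3
This sign pattern matches Z-14.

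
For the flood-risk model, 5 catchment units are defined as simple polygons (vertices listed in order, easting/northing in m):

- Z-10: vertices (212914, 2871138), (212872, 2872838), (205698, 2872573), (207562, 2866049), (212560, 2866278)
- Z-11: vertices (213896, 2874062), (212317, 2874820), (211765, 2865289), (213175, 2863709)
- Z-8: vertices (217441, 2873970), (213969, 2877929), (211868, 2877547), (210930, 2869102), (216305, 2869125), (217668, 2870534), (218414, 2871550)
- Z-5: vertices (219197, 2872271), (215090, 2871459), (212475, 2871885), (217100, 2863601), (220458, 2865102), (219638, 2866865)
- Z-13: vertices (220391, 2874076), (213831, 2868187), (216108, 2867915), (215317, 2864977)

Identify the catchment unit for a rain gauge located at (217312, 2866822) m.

Cast a ray rightward from (217312, 2866822). For each polygon, the edges (by vertex number in listed order) whose endpoints lie on opposite sides of northing = 2866822, where each meets that height, and whether that is right or left of the point:
Z-10: 3–4 at easting≈207341.1 (left), 5–1 at easting≈212599.6 (left) → 0 crossings.
Z-11: 2–3 at easting≈211853.8 (left), 4–1 at easting≈213391.8 (left) → 0 crossings.
Z-8: no edge straddles that height → 0 crossings.
Z-5: 3–4 at easting≈215301.7 (left), 5–6 at easting≈219658.0 (right) → 1 crossing.
Z-13: 3–4 at easting≈215813.7 (left), 4–1 at easting≈216345.9 (left) → 0 crossings.
Only Z-5 has an odd count, so the point is inside Z-5.

Z-5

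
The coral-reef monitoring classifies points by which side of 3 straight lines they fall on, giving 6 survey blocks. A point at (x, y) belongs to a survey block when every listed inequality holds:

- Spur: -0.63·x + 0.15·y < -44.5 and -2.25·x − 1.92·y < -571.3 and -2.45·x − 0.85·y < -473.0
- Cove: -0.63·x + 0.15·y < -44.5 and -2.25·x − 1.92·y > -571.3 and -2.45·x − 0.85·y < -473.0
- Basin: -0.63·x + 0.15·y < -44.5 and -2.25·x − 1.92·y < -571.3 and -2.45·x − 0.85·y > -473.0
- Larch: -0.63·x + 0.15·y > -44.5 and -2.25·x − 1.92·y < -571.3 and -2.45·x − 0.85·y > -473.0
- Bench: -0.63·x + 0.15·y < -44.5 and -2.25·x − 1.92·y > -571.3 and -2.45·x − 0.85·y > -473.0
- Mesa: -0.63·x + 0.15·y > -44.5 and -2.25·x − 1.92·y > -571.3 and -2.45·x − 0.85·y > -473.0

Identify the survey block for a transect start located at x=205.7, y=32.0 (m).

-0.63·205.7 + 0.15·32.0 = -124.791, which is < -44.5
-2.25·205.7 − 1.92·32.0 = -524.265, which is > -571.3
-2.45·205.7 − 0.85·32.0 = -531.165, which is < -473.0
This sign pattern matches Cove.

Cove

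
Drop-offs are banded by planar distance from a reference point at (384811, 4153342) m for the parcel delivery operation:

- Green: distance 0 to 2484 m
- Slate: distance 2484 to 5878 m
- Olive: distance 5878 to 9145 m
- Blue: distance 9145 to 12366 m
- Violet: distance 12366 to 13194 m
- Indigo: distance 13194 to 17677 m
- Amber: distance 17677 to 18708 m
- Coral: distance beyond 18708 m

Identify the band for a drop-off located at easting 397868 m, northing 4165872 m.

Distance = √((397868−384811)² + (4165872−4153342)²) = √(170485249.000 + 157000900.000) = 18096.578 m.
17677 ≤ 18096.578 < 18708 → Amber.

Amber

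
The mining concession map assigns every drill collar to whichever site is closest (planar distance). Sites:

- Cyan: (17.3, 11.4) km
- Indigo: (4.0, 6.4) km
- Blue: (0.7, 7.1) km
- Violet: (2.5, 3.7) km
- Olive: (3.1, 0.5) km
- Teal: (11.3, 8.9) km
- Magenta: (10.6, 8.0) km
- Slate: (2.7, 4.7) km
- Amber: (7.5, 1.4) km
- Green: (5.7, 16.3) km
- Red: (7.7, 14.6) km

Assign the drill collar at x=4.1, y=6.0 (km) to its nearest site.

Squared distances to each site:
Cyan: 203.400; Indigo: 0.170; Blue: 12.770; Violet: 7.850; Olive: 31.250; Teal: 60.250; Magenta: 46.250; Slate: 3.650; Amber: 32.720; Green: 108.650; Red: 86.920.
Minimum at Indigo.

Indigo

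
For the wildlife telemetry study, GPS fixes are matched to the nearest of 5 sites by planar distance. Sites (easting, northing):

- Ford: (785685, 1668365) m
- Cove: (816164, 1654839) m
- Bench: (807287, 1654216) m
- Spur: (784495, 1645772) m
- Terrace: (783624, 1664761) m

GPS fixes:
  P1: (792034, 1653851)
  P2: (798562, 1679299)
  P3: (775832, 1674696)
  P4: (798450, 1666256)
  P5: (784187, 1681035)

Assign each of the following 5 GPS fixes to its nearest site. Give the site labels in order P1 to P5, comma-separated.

Spur, Ford, Ford, Ford, Ford

P1 → Spur (d²=122106762.00)
P2 → Ford (d²=285369485.00)
P3 → Ford (d²=137163170.00)
P4 → Ford (d²=167393106.00)
P5 → Ford (d²=162772904.00)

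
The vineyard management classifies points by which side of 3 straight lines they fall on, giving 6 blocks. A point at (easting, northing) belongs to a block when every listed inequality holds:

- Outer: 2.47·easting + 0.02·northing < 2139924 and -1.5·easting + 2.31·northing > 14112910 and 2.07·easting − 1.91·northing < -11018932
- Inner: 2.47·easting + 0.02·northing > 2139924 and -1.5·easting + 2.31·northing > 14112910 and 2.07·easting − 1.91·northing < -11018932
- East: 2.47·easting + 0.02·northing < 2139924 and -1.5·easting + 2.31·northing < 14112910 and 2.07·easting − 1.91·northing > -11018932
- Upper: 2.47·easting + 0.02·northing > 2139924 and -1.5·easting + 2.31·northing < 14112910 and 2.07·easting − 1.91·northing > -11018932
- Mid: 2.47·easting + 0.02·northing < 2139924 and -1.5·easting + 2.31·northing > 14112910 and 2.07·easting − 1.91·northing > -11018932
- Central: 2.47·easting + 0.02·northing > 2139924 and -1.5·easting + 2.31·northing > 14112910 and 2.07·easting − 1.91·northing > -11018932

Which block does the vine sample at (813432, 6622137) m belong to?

2.47·813432 + 0.02·6622137 = 2141619.780, which is > 2139924
-1.5·813432 + 2.31·6622137 = 14076988.470, which is < 14112910
2.07·813432 − 1.91·6622137 = -10964477.430, which is > -11018932
This sign pattern matches Upper.

Upper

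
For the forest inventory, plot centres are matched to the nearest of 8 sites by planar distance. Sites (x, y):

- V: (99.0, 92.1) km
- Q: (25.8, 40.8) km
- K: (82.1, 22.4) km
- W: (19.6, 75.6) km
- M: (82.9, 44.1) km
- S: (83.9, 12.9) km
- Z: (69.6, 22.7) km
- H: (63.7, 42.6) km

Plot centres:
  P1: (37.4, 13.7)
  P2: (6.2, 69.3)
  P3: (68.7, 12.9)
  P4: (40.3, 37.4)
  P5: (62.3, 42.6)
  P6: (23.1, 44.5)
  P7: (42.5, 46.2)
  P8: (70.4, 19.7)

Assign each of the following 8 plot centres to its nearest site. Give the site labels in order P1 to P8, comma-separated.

Q, W, Z, Q, H, Q, Q, Z

P1 → Q (d²=868.97)
P2 → W (d²=219.25)
P3 → Z (d²=96.85)
P4 → Q (d²=221.81)
P5 → H (d²=1.96)
P6 → Q (d²=20.98)
P7 → Q (d²=308.05)
P8 → Z (d²=9.64)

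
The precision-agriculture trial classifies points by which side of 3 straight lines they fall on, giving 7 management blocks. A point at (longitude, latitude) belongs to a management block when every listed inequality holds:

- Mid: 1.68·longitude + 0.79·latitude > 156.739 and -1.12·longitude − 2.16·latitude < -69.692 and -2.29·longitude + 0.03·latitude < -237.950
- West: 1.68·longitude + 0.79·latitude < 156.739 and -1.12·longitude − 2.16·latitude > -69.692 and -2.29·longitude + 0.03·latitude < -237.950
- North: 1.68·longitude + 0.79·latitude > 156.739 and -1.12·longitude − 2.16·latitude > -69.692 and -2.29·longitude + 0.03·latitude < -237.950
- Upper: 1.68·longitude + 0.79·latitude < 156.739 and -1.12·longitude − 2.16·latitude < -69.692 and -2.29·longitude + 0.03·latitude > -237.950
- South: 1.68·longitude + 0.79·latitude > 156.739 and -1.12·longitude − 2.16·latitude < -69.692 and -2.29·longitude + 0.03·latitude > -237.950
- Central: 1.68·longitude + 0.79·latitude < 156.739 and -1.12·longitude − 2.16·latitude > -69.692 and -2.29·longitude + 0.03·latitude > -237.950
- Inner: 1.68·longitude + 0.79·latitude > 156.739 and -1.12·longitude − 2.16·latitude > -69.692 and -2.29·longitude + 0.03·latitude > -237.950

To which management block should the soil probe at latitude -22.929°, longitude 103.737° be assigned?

West

1.68·103.737 + 0.79·-22.929 = 156.164, which is < 156.739
-1.12·103.737 − 2.16·-22.929 = -66.659, which is > -69.692
-2.29·103.737 + 0.03·-22.929 = -238.246, which is < -237.950
This sign pattern matches West.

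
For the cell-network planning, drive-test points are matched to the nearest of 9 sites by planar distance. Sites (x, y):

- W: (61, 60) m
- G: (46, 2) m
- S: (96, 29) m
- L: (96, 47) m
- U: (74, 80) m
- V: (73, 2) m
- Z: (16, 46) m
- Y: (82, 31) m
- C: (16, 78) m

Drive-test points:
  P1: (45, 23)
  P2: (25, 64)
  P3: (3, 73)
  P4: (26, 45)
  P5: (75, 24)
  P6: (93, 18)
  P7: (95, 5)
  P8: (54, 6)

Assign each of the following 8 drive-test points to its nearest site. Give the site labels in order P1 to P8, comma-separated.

G, C, C, Z, Y, S, V, G

P1 → G (d²=442.00)
P2 → C (d²=277.00)
P3 → C (d²=194.00)
P4 → Z (d²=101.00)
P5 → Y (d²=98.00)
P6 → S (d²=130.00)
P7 → V (d²=493.00)
P8 → G (d²=80.00)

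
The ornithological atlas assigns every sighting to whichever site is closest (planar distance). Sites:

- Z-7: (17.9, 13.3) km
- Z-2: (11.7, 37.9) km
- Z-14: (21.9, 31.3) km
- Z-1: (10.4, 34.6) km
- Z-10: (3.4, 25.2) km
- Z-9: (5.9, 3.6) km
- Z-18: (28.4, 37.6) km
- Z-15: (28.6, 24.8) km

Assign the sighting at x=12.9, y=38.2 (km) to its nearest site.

Z-2

Squared distances to each site:
Z-7: 645.010; Z-2: 1.530; Z-14: 128.610; Z-1: 19.210; Z-10: 259.250; Z-9: 1246.160; Z-18: 240.610; Z-15: 426.050.
Minimum at Z-2.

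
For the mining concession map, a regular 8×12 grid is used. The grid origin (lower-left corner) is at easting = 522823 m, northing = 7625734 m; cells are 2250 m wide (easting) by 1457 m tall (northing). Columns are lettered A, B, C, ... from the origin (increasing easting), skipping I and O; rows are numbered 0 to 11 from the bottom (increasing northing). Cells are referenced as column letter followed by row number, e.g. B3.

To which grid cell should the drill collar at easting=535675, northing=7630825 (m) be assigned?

Column index: ⌊(535675 − 522823) / 2250⌋ = ⌊5.712⌋ = 5 → column F
Row offset from origin: ⌊(7630825 − 7625734) / 1457⌋ = ⌊3.494⌋ = 3 → row 3

F3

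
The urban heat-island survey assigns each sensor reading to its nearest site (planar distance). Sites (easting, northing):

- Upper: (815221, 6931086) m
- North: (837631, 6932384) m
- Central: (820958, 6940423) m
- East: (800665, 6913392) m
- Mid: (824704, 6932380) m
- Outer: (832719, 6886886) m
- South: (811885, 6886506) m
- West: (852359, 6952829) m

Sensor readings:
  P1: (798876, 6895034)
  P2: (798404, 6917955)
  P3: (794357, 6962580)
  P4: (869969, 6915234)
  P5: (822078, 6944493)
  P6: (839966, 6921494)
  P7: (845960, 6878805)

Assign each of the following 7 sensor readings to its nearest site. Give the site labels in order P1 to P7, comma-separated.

South, East, Central, North, Central, North, Outer

P1 → South (d²=241960865.00)
P2 → East (d²=25933090.00)
P3 → Central (d²=1198545850.00)
P4 → North (d²=1339868744.00)
P5 → Central (d²=17819300.00)
P6 → North (d²=124044325.00)
P7 → Outer (d²=240626642.00)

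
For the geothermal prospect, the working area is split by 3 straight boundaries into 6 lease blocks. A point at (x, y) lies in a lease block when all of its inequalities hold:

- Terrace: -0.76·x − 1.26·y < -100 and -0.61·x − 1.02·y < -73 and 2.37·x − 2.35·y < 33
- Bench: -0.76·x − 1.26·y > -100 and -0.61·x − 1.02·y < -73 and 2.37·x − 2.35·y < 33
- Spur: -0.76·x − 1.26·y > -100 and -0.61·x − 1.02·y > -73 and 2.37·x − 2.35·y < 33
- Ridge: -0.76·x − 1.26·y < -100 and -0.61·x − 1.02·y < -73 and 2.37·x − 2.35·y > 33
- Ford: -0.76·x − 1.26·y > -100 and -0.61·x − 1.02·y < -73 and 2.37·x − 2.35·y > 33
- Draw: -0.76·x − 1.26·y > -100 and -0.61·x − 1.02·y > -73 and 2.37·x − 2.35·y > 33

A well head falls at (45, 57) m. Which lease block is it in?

-0.76·45 − 1.26·57 = -106.020, which is < -100
-0.61·45 − 1.02·57 = -85.590, which is < -73
2.37·45 − 2.35·57 = -27.300, which is < 33
This sign pattern matches Terrace.

Terrace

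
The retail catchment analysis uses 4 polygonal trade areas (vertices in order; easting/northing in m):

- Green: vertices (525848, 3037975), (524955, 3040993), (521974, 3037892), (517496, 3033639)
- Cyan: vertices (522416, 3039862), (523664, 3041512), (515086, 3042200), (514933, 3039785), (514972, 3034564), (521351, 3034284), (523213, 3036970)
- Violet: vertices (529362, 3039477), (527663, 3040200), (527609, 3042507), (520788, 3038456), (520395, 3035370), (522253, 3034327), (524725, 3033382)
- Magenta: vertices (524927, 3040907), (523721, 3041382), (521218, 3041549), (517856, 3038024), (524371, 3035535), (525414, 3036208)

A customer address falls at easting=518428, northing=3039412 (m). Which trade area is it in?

Cast a ray rightward from (518428, 3039412). For each polygon, the edges (by vertex number in listed order) whose endpoints lie on opposite sides of northing = 3039412, where each meets that height, and whether that is right or left of the point:
Green: 1–2 at easting≈525422.8 (right), 2–3 at easting≈523435.2 (right) → 2 crossings.
Cyan: 4–5 at easting≈514935.8 (left), 7–1 at easting≈522540.0 (right) → 1 crossing.
Violet: 3–4 at easting≈522397.7 (right), 7–1 at easting≈529312.5 (right) → 2 crossings.
Magenta: 3–4 at easting≈519179.8 (right), 6–1 at easting≈525081.9 (right) → 2 crossings.
Only Cyan has an odd count, so the point is inside Cyan.

Cyan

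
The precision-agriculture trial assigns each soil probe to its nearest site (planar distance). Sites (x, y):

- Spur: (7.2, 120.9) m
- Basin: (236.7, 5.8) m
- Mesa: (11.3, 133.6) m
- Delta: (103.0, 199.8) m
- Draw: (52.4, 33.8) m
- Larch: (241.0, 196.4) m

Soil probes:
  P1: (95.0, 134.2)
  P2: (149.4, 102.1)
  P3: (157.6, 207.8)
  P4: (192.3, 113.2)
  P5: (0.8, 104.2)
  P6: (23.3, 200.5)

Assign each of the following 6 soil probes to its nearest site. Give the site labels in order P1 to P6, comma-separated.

Delta, Delta, Delta, Larch, Spur, Mesa

P1 → Delta (d²=4367.36)
P2 → Delta (d²=11698.25)
P3 → Delta (d²=3045.16)
P4 → Larch (d²=9293.93)
P5 → Spur (d²=319.85)
P6 → Mesa (d²=4619.61)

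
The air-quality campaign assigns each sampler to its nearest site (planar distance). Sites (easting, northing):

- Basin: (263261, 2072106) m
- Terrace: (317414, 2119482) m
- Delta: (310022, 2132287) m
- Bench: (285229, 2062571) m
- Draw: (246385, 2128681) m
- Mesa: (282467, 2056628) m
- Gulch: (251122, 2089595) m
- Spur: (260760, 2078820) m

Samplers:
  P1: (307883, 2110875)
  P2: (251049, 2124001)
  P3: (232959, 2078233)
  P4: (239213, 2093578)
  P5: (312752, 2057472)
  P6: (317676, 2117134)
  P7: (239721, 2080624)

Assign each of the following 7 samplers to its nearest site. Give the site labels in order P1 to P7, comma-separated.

P1 → Terrace (d²=164920410.00)
P2 → Draw (d²=43655296.00)
P3 → Gulch (d²=458989613.00)
P4 → Gulch (d²=157688570.00)
P5 → Bench (d²=783515330.00)
P6 → Terrace (d²=5581748.00)
P7 → Gulch (d²=210461642.00)

Terrace, Draw, Gulch, Gulch, Bench, Terrace, Gulch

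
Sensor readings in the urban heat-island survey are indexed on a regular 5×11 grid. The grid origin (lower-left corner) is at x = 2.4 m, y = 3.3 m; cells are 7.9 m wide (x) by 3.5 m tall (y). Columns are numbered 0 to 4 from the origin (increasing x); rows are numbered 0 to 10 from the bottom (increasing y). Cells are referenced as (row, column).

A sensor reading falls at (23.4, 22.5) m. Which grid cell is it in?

(5, 2)

Column index: ⌊(23.4 − 2.4) / 7.9⌋ = ⌊2.658⌋ = 2
Row offset from origin: ⌊(22.5 − 3.3) / 3.5⌋ = ⌊5.486⌋ = 5 → row 5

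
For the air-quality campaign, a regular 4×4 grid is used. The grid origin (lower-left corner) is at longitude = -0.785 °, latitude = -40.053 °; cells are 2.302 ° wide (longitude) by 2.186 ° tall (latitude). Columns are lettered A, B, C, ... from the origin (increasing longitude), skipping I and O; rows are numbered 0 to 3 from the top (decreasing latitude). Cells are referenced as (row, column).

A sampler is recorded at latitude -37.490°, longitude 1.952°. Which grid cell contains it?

Column index: ⌊(1.952 − -0.785) / 2.302⌋ = ⌊1.189⌋ = 1 → column B
Row offset from origin: ⌊(-37.490 − -40.053) / 2.186⌋ = ⌊1.172⌋ = 1 → row 2 (counted from top)

(2, B)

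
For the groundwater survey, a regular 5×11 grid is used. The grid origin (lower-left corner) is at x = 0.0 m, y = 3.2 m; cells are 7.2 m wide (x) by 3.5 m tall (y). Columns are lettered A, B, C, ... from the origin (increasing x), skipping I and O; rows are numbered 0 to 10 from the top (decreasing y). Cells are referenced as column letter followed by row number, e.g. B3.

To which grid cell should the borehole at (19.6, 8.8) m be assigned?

Column index: ⌊(19.6 − 0.0) / 7.2⌋ = ⌊2.722⌋ = 2 → column C
Row offset from origin: ⌊(8.8 − 3.2) / 3.5⌋ = ⌊1.600⌋ = 1 → row 9 (counted from top)

C9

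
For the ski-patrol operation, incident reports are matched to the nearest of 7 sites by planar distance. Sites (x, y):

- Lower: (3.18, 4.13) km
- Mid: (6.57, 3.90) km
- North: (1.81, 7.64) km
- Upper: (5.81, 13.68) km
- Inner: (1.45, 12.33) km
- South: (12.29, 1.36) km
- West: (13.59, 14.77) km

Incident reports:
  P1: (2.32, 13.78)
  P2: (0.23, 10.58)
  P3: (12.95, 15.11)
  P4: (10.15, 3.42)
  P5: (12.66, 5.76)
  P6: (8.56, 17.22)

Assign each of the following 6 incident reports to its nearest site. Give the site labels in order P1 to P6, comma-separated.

P1 → Inner (d²=2.86)
P2 → Inner (d²=4.55)
P3 → West (d²=0.53)
P4 → South (d²=8.82)
P5 → South (d²=19.50)
P6 → Upper (d²=20.09)

Inner, Inner, West, South, South, Upper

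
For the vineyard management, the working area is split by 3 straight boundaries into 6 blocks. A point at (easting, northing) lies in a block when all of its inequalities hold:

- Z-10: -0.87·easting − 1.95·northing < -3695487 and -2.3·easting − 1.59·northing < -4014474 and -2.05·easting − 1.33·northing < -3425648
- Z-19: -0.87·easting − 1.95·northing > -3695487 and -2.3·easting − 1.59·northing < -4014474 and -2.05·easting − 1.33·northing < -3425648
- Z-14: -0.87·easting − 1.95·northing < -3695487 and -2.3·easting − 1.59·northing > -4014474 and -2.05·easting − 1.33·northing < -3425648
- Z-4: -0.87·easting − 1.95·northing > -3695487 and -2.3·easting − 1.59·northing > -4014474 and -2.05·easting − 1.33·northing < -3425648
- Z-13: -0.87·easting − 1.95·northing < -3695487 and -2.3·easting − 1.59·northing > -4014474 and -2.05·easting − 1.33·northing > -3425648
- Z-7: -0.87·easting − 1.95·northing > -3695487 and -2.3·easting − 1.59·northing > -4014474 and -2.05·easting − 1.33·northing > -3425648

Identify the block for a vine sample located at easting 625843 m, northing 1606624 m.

-0.87·625843 − 1.95·1606624 = -3677400.210, which is > -3695487
-2.3·625843 − 1.59·1606624 = -3993971.060, which is > -4014474
-2.05·625843 − 1.33·1606624 = -3419788.070, which is > -3425648
This sign pattern matches Z-7.

Z-7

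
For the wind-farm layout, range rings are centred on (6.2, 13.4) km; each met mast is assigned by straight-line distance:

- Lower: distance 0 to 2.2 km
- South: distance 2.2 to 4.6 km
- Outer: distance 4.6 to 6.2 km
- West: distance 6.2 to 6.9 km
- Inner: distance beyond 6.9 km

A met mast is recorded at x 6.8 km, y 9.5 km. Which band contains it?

South

Distance = √((6.8−6.2)² + (9.5−13.4)²) = √(0.360 + 15.210) = 3.946 km.
2.2 ≤ 3.946 < 4.6 → South.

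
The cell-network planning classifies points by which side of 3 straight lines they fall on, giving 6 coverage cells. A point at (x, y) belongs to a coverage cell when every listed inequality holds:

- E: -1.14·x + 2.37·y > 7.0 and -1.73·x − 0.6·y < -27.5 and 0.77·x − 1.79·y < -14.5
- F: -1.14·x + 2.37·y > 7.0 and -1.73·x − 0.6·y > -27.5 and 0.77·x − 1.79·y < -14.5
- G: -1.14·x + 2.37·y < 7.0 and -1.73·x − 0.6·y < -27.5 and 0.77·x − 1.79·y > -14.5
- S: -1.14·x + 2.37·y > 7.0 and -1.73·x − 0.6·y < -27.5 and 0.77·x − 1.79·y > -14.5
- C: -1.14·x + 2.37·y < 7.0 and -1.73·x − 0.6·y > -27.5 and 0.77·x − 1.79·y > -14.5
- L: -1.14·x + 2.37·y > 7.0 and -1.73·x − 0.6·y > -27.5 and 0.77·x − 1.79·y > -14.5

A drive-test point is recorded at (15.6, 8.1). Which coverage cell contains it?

-1.14·15.6 + 2.37·8.1 = 1.413, which is < 7.0
-1.73·15.6 − 0.6·8.1 = -31.848, which is < -27.5
0.77·15.6 − 1.79·8.1 = -2.487, which is > -14.5
This sign pattern matches G.

G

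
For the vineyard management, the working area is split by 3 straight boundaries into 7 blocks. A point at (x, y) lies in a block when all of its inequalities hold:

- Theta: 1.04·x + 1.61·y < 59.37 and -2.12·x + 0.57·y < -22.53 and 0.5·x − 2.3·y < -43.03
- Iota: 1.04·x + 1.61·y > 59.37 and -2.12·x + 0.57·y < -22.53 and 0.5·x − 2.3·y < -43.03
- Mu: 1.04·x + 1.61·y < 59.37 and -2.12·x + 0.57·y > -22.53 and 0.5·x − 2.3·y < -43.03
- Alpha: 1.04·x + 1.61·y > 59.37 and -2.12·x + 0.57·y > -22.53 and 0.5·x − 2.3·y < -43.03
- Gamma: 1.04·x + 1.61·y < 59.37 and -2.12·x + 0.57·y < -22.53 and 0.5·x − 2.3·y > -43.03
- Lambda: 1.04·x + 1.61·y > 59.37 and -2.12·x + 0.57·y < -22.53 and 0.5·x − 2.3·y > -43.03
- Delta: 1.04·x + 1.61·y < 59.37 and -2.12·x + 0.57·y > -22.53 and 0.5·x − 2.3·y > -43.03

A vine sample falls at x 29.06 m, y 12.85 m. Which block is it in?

Gamma

1.04·29.06 + 1.61·12.85 = 50.911, which is < 59.37
-2.12·29.06 + 0.57·12.85 = -54.283, which is < -22.53
0.5·29.06 − 2.3·12.85 = -15.025, which is > -43.03
This sign pattern matches Gamma.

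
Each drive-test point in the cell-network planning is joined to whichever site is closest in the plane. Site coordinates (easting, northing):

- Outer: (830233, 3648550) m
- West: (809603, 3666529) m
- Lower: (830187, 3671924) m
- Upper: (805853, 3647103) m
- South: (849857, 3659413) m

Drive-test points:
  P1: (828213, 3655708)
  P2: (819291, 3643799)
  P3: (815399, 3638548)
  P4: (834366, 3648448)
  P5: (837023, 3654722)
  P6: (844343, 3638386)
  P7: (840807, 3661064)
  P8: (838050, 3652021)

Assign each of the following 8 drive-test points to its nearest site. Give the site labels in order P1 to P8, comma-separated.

Outer, Outer, Upper, Outer, Outer, Outer, South, Outer

P1 → Outer (d²=55317364.00)
P2 → Outer (d²=142299365.00)
P3 → Upper (d²=164314141.00)
P4 → Outer (d²=17092093.00)
P5 → Outer (d²=84197684.00)
P6 → Outer (d²=302398996.00)
P7 → South (d²=84628301.00)
P8 → Outer (d²=73153330.00)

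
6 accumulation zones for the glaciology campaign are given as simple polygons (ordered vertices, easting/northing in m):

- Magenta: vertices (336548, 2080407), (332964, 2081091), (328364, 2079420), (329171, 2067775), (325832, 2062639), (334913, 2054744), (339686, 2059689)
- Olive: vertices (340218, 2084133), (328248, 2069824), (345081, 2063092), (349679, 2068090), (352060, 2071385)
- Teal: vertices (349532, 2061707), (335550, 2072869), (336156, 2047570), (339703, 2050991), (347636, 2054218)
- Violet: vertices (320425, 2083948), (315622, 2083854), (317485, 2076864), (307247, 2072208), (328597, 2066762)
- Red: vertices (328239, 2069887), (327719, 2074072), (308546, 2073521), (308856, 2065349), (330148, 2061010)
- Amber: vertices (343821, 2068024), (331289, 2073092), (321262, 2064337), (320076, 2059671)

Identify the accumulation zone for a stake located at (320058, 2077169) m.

Cast a ray rightward from (320058, 2077169). For each polygon, the edges (by vertex number in listed order) whose endpoints lie on opposite sides of northing = 2077169, where each meets that height, and whether that is right or left of the point:
Magenta: 3–4 at easting≈328520.0 (right), 7–1 at easting≈337038.4 (right) → 2 crossings.
Olive: 1–2 at easting≈334392.4 (right), 5–1 at easting≈346687.1 (right) → 2 crossings.
Teal: no edge straddles that height → 0 crossings.
Violet: 2–3 at easting≈317403.7 (left), 5–1 at easting≈323648.4 (right) → 1 crossing.
Red: no edge straddles that height → 0 crossings.
Amber: no edge straddles that height → 0 crossings.
Only Violet has an odd count, so the point is inside Violet.

Violet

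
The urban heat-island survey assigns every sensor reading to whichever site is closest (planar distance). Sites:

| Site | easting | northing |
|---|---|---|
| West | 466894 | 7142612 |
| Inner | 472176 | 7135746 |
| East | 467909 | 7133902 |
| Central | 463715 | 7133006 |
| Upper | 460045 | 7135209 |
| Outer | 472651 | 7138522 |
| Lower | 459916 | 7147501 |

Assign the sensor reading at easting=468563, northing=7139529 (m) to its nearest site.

Squared distances to each site:
West: 12290450.000; Inner: 27364858.000; East: 32090845.000; Central: 66052633.000; Upper: 91218724.000; Outer: 17725793.000; Lower: 138323393.000.
Minimum at West.

West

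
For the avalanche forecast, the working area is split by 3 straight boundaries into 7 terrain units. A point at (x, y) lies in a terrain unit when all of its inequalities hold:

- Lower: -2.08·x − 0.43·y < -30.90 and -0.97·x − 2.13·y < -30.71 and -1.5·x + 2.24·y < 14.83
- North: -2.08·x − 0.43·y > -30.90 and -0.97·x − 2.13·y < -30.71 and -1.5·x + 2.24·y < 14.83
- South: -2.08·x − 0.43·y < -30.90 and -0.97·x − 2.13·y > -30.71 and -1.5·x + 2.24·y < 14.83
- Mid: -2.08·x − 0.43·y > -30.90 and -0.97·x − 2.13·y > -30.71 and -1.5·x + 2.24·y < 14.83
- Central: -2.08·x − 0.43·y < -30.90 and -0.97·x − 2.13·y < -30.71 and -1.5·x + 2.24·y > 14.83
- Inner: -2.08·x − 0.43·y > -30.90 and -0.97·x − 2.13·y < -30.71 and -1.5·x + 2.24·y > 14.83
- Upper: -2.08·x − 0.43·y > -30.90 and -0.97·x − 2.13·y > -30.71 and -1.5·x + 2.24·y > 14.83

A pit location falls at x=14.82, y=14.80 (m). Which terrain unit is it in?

Lower

-2.08·14.82 − 0.43·14.80 = -37.190, which is < -30.90
-0.97·14.82 − 2.13·14.80 = -45.899, which is < -30.71
-1.5·14.82 + 2.24·14.80 = 10.922, which is < 14.83
This sign pattern matches Lower.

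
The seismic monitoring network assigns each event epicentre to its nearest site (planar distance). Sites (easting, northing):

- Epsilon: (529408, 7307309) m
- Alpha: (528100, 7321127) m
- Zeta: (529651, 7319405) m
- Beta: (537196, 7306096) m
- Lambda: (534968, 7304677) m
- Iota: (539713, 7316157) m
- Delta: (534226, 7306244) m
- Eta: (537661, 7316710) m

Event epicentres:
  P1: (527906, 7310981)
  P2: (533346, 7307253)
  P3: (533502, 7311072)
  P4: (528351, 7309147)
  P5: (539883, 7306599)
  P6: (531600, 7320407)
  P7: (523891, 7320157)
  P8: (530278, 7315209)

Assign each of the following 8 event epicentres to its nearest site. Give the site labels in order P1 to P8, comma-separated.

P1 → Epsilon (d²=15739588.00)
P2 → Delta (d²=1792481.00)
P3 → Delta (d²=23833760.00)
P4 → Epsilon (d²=4495493.00)
P5 → Beta (d²=7472978.00)
P6 → Zeta (d²=4802605.00)
P7 → Alpha (d²=18656581.00)
P8 → Zeta (d²=17999545.00)

Epsilon, Delta, Delta, Epsilon, Beta, Zeta, Alpha, Zeta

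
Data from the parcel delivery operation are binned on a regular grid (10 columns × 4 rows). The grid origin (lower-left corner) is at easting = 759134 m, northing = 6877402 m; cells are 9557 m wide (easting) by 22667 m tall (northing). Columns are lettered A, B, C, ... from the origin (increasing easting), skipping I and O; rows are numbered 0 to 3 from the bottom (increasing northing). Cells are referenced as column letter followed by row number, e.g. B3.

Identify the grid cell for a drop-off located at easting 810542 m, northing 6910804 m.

Column index: ⌊(810542 − 759134) / 9557⌋ = ⌊5.379⌋ = 5 → column F
Row offset from origin: ⌊(6910804 − 6877402) / 22667⌋ = ⌊1.474⌋ = 1 → row 1

F1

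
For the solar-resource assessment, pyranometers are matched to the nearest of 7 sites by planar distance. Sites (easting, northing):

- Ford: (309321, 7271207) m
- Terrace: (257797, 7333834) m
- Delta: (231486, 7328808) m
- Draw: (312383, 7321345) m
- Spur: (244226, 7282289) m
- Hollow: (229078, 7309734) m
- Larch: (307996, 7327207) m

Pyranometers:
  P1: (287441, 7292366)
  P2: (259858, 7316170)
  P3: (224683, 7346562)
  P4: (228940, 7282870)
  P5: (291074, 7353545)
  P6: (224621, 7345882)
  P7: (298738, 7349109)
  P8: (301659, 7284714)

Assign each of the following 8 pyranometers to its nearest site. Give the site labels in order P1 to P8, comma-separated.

P1 → Ford (d²=926437681.00)
P2 → Terrace (d²=316264617.00)
P3 → Delta (d²=361485325.00)
P4 → Spur (d²=233999357.00)
P5 → Larch (d²=980044328.00)
P6 → Delta (d²=338649701.00)
P7 → Larch (d²=565408168.00)
P8 → Ford (d²=241145293.00)

Ford, Terrace, Delta, Spur, Larch, Delta, Larch, Ford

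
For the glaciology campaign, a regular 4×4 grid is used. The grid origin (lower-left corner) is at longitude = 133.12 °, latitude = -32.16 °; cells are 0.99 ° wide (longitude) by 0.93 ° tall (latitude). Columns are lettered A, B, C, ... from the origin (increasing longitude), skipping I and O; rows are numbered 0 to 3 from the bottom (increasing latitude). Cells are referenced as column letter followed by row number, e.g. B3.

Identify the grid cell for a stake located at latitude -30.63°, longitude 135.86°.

Column index: ⌊(135.86 − 133.12) / 0.99⌋ = ⌊2.768⌋ = 2 → column C
Row offset from origin: ⌊(-30.63 − -32.16) / 0.93⌋ = ⌊1.645⌋ = 1 → row 1

C1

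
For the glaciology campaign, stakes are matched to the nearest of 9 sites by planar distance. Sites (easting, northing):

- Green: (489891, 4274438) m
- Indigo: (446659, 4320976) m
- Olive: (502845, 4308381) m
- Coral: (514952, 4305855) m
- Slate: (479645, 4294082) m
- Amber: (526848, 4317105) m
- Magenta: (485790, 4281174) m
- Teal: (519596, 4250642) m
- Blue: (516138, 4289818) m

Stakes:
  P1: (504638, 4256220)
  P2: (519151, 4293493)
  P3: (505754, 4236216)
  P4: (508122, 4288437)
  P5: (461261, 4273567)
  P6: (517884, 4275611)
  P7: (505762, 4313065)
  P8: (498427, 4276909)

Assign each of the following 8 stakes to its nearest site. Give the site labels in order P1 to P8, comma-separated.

P1 → Teal (d²=254855848.00)
P2 → Blue (d²=22583794.00)
P3 → Teal (d²=399710440.00)
P4 → Blue (d²=66163417.00)
P5 → Magenta (d²=659538290.00)
P6 → Blue (d²=204887365.00)
P7 → Olive (d²=30448745.00)
P8 → Green (d²=78969137.00)

Teal, Blue, Teal, Blue, Magenta, Blue, Olive, Green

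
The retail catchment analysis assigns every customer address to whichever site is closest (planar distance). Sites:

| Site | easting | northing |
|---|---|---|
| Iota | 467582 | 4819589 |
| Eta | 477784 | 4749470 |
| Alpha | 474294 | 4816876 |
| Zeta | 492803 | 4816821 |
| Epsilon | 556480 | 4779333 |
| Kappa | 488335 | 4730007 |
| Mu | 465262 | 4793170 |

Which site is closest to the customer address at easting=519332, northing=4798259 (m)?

Zeta

Squared distances to each site:
Iota: 3133031400.000; Eta: 4106602825.000; Alpha: 2375014133.000; Zeta: 1048335685.000; Epsilon: 1738167380.000; Kappa: 5619149513.000; Mu: 2949462821.000.
Minimum at Zeta.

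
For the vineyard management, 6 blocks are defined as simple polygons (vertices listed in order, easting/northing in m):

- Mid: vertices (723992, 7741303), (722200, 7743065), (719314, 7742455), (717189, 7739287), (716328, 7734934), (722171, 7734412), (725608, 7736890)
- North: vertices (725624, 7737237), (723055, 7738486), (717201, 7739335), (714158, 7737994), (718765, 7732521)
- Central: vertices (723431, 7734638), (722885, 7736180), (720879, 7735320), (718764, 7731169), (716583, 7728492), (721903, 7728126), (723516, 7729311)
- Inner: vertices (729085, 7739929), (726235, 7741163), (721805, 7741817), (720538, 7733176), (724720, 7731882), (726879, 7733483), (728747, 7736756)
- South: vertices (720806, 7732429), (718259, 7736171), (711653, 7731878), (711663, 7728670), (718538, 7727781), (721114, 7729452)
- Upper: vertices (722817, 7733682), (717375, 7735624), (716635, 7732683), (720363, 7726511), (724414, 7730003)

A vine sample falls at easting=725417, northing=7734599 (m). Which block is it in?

Inner

Cast a ray rightward from (725417, 7734599). For each polygon, the edges (by vertex number in listed order) whose endpoints lie on opposite sides of northing = 7734599, where each meets that height, and whether that is right or left of the point:
Mid: 5–6 at easting≈720077.8 (left), 6–7 at easting≈722430.4 (left) → 0 crossings.
North: 4–5 at easting≈717015.8 (left), 5–1 at easting≈721787.3 (left) → 0 crossings.
Central: 3–4 at easting≈720511.6 (left), 7–1 at easting≈723431.6 (left) → 0 crossings.
Inner: 3–4 at easting≈720746.6 (left), 6–7 at easting≈727515.9 (right) → 1 crossing.
South: 1–2 at easting≈719329.0 (left), 2–3 at easting≈715840.0 (left) → 0 crossings.
Upper: 1–2 at easting≈720247.3 (left), 2–3 at easting≈717117.1 (left) → 0 crossings.
Only Inner has an odd count, so the point is inside Inner.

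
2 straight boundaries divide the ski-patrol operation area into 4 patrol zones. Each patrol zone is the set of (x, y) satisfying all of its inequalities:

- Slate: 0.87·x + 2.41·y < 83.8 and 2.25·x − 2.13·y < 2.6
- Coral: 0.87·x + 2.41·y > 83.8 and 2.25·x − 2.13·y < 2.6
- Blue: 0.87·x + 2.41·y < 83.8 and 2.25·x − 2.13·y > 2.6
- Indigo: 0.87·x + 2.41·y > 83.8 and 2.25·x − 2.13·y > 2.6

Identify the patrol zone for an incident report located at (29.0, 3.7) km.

Blue

0.87·29.0 + 2.41·3.7 = 34.147, which is < 83.8
2.25·29.0 − 2.13·3.7 = 57.369, which is > 2.6
This sign pattern matches Blue.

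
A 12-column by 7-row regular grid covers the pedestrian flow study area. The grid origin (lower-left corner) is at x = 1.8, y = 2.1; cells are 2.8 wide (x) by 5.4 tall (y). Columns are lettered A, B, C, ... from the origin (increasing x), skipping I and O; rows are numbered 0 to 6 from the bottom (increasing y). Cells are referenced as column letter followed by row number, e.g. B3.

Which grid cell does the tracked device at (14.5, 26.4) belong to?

Column index: ⌊(14.5 − 1.8) / 2.8⌋ = ⌊4.536⌋ = 4 → column E
Row offset from origin: ⌊(26.4 − 2.1) / 5.4⌋ = ⌊4.500⌋ = 4 → row 4

E4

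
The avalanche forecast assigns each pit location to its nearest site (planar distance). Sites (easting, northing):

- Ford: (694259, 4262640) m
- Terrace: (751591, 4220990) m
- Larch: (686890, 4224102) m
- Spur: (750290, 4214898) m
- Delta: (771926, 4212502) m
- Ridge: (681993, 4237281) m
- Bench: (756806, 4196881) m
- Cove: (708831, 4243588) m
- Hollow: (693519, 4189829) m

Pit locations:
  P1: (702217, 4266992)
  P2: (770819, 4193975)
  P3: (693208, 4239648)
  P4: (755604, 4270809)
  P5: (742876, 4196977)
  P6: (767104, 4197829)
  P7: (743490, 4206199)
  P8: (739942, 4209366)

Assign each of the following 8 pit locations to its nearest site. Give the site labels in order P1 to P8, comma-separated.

P1 → Ford (d²=82269668.00)
P2 → Bench (d²=204809005.00)
P3 → Ridge (d²=131378914.00)
P4 → Terrace (d²=2498036930.00)
P5 → Bench (d²=194054116.00)
P6 → Bench (d²=106947508.00)
P7 → Spur (d²=121912601.00)
P8 → Spur (d²=137684128.00)

Ford, Bench, Ridge, Terrace, Bench, Bench, Spur, Spur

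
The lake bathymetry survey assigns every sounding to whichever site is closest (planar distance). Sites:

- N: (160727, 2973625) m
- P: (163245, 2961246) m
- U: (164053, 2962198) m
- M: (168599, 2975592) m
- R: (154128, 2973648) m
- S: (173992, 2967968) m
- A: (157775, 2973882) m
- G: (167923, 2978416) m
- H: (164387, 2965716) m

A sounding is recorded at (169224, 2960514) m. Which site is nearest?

Squared distances to each site:
N: 244097330.000; P: 36284265.000; U: 29575097.000; M: 227736709.000; R: 400391172.000; S: 78295940.000; A: 309783025.000; G: 322174205.000; H: 50457373.000.
Minimum at U.

U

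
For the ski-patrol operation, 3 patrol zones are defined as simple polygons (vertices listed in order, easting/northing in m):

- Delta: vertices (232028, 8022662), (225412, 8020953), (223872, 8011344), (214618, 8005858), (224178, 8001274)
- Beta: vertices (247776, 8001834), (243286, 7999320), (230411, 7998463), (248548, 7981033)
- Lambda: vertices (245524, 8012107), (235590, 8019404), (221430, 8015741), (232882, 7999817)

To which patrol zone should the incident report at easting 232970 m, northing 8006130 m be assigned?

Cast a ray rightward from (232970, 8006130). For each polygon, the edges (by vertex number in listed order) whose endpoints lie on opposite sides of northing = 8006130, where each meets that height, and whether that is right or left of the point:
Delta: 3–4 at easting≈215076.8 (left), 5–1 at easting≈225960.3 (left) → 0 crossings.
Beta: no edge straddles that height → 0 crossings.
Lambda: 3–4 at easting≈228341.9 (left), 4–1 at easting≈239375.8 (right) → 1 crossing.
Only Lambda has an odd count, so the point is inside Lambda.

Lambda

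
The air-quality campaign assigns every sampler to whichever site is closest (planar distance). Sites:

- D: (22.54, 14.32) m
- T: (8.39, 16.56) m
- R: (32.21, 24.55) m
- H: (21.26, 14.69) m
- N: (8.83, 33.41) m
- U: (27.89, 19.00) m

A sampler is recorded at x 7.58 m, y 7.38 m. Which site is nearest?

Squared distances to each site:
D: 271.965; T: 84.928; R: 901.446; H: 240.579; N: 679.123; U: 547.521.
Minimum at T.

T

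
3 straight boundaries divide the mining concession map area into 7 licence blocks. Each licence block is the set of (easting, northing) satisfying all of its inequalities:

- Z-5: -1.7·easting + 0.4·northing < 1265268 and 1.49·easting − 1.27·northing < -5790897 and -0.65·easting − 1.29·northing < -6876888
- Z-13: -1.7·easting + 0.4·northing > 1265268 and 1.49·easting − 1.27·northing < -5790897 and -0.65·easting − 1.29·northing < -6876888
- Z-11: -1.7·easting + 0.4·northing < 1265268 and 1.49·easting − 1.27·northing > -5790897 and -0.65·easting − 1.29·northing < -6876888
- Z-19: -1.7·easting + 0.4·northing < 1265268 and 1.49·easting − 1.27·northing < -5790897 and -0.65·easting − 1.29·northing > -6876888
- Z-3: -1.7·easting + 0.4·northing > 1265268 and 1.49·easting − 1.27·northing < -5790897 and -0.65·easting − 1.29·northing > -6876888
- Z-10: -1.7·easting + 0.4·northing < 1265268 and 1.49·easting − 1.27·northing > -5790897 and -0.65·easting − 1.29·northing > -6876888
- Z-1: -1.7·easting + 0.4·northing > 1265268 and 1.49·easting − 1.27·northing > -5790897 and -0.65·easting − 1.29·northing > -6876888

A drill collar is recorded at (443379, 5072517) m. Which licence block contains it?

Z-1

-1.7·443379 + 0.4·5072517 = 1275262.500, which is > 1265268
1.49·443379 − 1.27·5072517 = -5781461.880, which is > -5790897
-0.65·443379 − 1.29·5072517 = -6831743.280, which is > -6876888
This sign pattern matches Z-1.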